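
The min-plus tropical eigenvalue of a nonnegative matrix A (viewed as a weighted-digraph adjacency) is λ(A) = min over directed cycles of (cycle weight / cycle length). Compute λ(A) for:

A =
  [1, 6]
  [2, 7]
λ(A) = 1

Enumerate directed cycles and compute their means (weight / length). Sample:
  cycle 0 → 0: weight = 1, length = 1, mean = 1/1 ≈ 1.000
  cycle 1 → 1: weight = 7, length = 1, mean = 7/1 ≈ 7.000
  cycle 0 → 1 → 0: weight = 8, length = 2, mean = 8/2 ≈ 4.000
  cycle 1 → 0 → 1: weight = 8, length = 2, mean = 8/2 ≈ 4.000
Minimum mean = 1.000, attained e.g. along the cycle 0 → 0 with weight 1 and length 1. So λ(A) = 1/1 = 1.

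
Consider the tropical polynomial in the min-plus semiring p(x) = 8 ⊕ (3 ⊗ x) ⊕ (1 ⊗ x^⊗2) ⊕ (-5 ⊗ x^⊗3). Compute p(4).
p(4) = 7

A tropical monomial a ⊗ x^⊗i evaluates to a + i · x. Evaluating each term at x = 4:
  Term 0 contributes 8 + 0 · 4 = 8
  Term 1 contributes 3 + 1 · 4 = 7
  Term 2 contributes 1 + 2 · 4 = 9
  Term 3 contributes -5 + 3 · 4 = 7
p(4) = ⊕ of these = min[8, 7, 9, 7] = 7.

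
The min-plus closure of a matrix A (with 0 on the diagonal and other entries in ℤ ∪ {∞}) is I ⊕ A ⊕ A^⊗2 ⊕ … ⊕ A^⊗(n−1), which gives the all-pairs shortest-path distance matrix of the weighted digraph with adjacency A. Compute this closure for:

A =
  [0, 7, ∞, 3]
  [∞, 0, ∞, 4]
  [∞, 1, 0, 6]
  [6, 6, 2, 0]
Closure =
  [0, 6, 5, 3]
  [10, 0, 6, 4]
  [11, 1, 0, 5]
  [6, 3, 2, 0]

This is the Floyd-Warshall all-pairs shortest-path computation. For each intermediate vertex k = 0, 1, …, 3, update dist[i][j] ← min(dist[i][j], dist[i][k] + dist[k][j]). The final matrix gives, for each (i, j), the minimum total weight of any directed path from i to j (possibly empty when i = j).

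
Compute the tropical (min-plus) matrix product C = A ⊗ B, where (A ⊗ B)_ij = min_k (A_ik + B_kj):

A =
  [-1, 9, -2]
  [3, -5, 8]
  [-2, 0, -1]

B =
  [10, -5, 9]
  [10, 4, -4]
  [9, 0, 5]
A ⊗ B =
  [7, -6, 3]
  [5, -2, -9]
  [8, -7, -4]

Apply the min-plus product entry-by-entry:
  C[0][0] = min over k of (A[0][0] + B[0][0] = -1 + 10 = 9, A[0][1] + B[1][0] = 9 + 10 = 19, A[0][2] + B[2][0] = -2 + 9 = 7) = 7 (attained at k = 2)
  C[0][1] = min over k of (A[0][0] + B[0][1] = -1 + -5 = -6, A[0][1] + B[1][1] = 9 + 4 = 13, A[0][2] + B[2][1] = -2 + 0 = -2) = -6 (attained at k = 0)
  C[0][2] = min over k of (A[0][0] + B[0][2] = -1 + 9 = 8, A[0][1] + B[1][2] = 9 + -4 = 5, A[0][2] + B[2][2] = -2 + 5 = 3) = 3 (attained at k = 2)
  C[1][0] = min over k of (A[1][0] + B[0][0] = 3 + 10 = 13, A[1][1] + B[1][0] = -5 + 10 = 5, A[1][2] + B[2][0] = 8 + 9 = 17) = 5 (attained at k = 1)
  C[1][1] = min over k of (A[1][0] + B[0][1] = 3 + -5 = -2, A[1][1] + B[1][1] = -5 + 4 = -1, A[1][2] + B[2][1] = 8 + 0 = 8) = -2 (attained at k = 0)
  C[1][2] = min over k of (A[1][0] + B[0][2] = 3 + 9 = 12, A[1][1] + B[1][2] = -5 + -4 = -9, A[1][2] + B[2][2] = 8 + 5 = 13) = -9 (attained at k = 1)
  C[2][0] = min over k of (A[2][0] + B[0][0] = -2 + 10 = 8, A[2][1] + B[1][0] = 0 + 10 = 10, A[2][2] + B[2][0] = -1 + 9 = 8) = 8 (attained at k = 0)
  C[2][1] = min over k of (A[2][0] + B[0][1] = -2 + -5 = -7, A[2][1] + B[1][1] = 0 + 4 = 4, A[2][2] + B[2][1] = -1 + 0 = -1) = -7 (attained at k = 0)
  C[2][2] = min over k of (A[2][0] + B[0][2] = -2 + 9 = 7, A[2][1] + B[1][2] = 0 + -4 = -4, A[2][2] + B[2][2] = -1 + 5 = 4) = -4 (attained at k = 1)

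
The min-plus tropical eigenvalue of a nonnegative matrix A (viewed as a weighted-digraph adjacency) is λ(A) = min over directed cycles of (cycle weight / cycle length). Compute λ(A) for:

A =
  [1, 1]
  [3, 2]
λ(A) = 1

Enumerate directed cycles and compute their means (weight / length). Sample:
  cycle 0 → 0: weight = 1, length = 1, mean = 1/1 ≈ 1.000
  cycle 1 → 1: weight = 2, length = 1, mean = 2/1 ≈ 2.000
  cycle 0 → 1 → 0: weight = 4, length = 2, mean = 4/2 ≈ 2.000
  cycle 1 → 0 → 1: weight = 4, length = 2, mean = 4/2 ≈ 2.000
Minimum mean = 1.000, attained e.g. along the cycle 0 → 0 with weight 1 and length 1. So λ(A) = 1/1 = 1.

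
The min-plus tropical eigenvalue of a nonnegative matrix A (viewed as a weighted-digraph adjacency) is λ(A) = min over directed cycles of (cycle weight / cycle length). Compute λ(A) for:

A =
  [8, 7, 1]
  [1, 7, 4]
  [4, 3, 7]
λ(A) = 5/3

Enumerate directed cycles and compute their means (weight / length). Sample:
  cycle 0 → 0: weight = 8, length = 1, mean = 8/1 ≈ 8.000
  cycle 1 → 1: weight = 7, length = 1, mean = 7/1 ≈ 7.000
  cycle 2 → 2: weight = 7, length = 1, mean = 7/1 ≈ 7.000
  cycle 0 → 1 → 0: weight = 8, length = 2, mean = 8/2 ≈ 4.000
  cycle 0 → 2 → 0: weight = 5, length = 2, mean = 5/2 ≈ 2.500
  cycle 1 → 0 → 1: weight = 8, length = 2, mean = 8/2 ≈ 4.000
Minimum mean = 1.667, attained e.g. along the cycle 0 → 2 → 1 → 0 with weight 5 and length 3. So λ(A) = 5/3 = 5/3.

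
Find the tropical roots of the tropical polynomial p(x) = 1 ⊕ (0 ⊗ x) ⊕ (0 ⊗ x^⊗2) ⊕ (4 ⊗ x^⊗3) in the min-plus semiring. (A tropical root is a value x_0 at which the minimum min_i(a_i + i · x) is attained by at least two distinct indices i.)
Roots: {-4, 0, 1}

Each tropical root is a break point of the lower envelope of the lines y = a_i + i · x (there are 4 lines, with slopes 0, 1, ..., 3). Only the lines that attain the minimum somewhere contribute to roots; other lines are dominated. Here the surviving (envelope) indices are i = 3, i = 2, i = 1, i = 0.
Intersections between consecutive envelope lines give the roots: for adjacent envelope indices i < j the intersection is x = (a_i − a_j) / (j − i). Reading off the sorted break points: {-4, 0, 1}.
Verification: at each break x_0, at least two indices attain the minimum of min_i(a_i + i · x_0).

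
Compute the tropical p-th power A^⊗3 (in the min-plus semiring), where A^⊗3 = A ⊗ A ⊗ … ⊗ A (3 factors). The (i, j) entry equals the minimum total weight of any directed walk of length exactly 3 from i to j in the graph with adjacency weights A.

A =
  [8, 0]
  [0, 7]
A^⊗3 =
  [7, 0]
  [0, 7]

Each entry (A^⊗3)_ij equals the minimum over all length-3 walks i = v_0 → v_1 → … → v_3 = j of Σ_t A[v_t][v_{t+1}]. For example, for (i, j) = (0, 1) we minimise over 4 possible intermediate vertex sequences; the minimum is 0, attained along the walk 0 → 1 → 0 → 1.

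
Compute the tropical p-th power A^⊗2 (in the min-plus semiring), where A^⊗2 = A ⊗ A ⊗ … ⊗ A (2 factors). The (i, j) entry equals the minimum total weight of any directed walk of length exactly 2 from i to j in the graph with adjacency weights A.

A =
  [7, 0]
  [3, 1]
A^⊗2 =
  [3, 1]
  [4, 2]

Each entry (A^⊗2)_ij equals the minimum over all length-2 walks i = v_0 → v_1 → … → v_2 = j of Σ_t A[v_t][v_{t+1}]. For example, for (i, j) = (0, 1) we minimise over 2 possible intermediate vertex sequences; the minimum is 1, attained along the walk 0 → 1 → 1.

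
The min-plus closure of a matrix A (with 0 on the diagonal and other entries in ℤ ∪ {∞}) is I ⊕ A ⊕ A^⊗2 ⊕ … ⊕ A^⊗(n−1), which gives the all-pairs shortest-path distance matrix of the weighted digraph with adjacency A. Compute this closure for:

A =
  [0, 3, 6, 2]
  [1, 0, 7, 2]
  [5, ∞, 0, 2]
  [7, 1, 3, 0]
Closure =
  [0, 3, 5, 2]
  [1, 0, 5, 2]
  [4, 3, 0, 2]
  [2, 1, 3, 0]

This is the Floyd-Warshall all-pairs shortest-path computation. For each intermediate vertex k = 0, 1, …, 3, update dist[i][j] ← min(dist[i][j], dist[i][k] + dist[k][j]). The final matrix gives, for each (i, j), the minimum total weight of any directed path from i to j (possibly empty when i = j).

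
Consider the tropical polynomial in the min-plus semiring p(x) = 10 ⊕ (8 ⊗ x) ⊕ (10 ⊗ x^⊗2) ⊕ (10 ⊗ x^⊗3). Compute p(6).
p(6) = 10

A tropical monomial a ⊗ x^⊗i evaluates to a + i · x. Evaluating each term at x = 6:
  Term 0 contributes 10 + 0 · 6 = 10
  Term 1 contributes 8 + 1 · 6 = 14
  Term 2 contributes 10 + 2 · 6 = 22
  Term 3 contributes 10 + 3 · 6 = 28
p(6) = ⊕ of these = min[10, 14, 22, 28] = 10.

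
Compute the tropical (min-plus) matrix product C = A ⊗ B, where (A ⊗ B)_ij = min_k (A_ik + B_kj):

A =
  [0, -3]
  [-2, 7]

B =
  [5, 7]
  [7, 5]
A ⊗ B =
  [4, 2]
  [3, 5]

Apply the min-plus product entry-by-entry:
  C[0][0] = min over k of (A[0][0] + B[0][0] = 0 + 5 = 5, A[0][1] + B[1][0] = -3 + 7 = 4) = 4 (attained at k = 1)
  C[0][1] = min over k of (A[0][0] + B[0][1] = 0 + 7 = 7, A[0][1] + B[1][1] = -3 + 5 = 2) = 2 (attained at k = 1)
  C[1][0] = min over k of (A[1][0] + B[0][0] = -2 + 5 = 3, A[1][1] + B[1][0] = 7 + 7 = 14) = 3 (attained at k = 0)
  C[1][1] = min over k of (A[1][0] + B[0][1] = -2 + 7 = 5, A[1][1] + B[1][1] = 7 + 5 = 12) = 5 (attained at k = 0)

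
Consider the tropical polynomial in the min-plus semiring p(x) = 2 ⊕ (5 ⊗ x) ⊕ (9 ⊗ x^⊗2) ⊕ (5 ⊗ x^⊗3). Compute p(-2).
p(-2) = -1

A tropical monomial a ⊗ x^⊗i evaluates to a + i · x. Evaluating each term at x = -2:
  Term 0 contributes 2 + 0 · -2 = 2
  Term 1 contributes 5 + 1 · -2 = 3
  Term 2 contributes 9 + 2 · -2 = 5
  Term 3 contributes 5 + 3 · -2 = -1
p(-2) = ⊕ of these = min[2, 3, 5, -1] = -1.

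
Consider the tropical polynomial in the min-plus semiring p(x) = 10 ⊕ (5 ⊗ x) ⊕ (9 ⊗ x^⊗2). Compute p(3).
p(3) = 8

A tropical monomial a ⊗ x^⊗i evaluates to a + i · x. Evaluating each term at x = 3:
  Term 0 contributes 10 + 0 · 3 = 10
  Term 1 contributes 5 + 1 · 3 = 8
  Term 2 contributes 9 + 2 · 3 = 15
p(3) = ⊕ of these = min[10, 8, 15] = 8.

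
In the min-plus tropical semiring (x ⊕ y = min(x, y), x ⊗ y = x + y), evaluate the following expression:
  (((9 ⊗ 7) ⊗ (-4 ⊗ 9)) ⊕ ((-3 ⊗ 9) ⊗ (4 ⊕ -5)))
(((9 ⊗ 7) ⊗ (-4 ⊗ 9)) ⊕ ((-3 ⊗ 9) ⊗ (4 ⊕ -5))) = 1

Expand innermost to outermost. Recall ⊕ takes the minimum of its arguments and ⊗ takes their sum. Working out the expression (((9 ⊗ 7) ⊗ (-4 ⊗ 9)) ⊕ ((-3 ⊗ 9) ⊗ (4 ⊕ -5))) gives 1.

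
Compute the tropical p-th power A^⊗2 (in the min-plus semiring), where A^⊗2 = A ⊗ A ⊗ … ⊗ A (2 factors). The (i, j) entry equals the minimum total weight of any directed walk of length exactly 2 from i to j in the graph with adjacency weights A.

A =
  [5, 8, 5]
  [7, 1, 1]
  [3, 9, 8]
A^⊗2 =
  [8, 9, 9]
  [4, 2, 2]
  [8, 10, 8]

Each entry (A^⊗2)_ij equals the minimum over all length-2 walks i = v_0 → v_1 → … → v_2 = j of Σ_t A[v_t][v_{t+1}]. For example, for (i, j) = (0, 2) we minimise over 3 possible intermediate vertex sequences; the minimum is 9, attained along the walk 0 → 1 → 2.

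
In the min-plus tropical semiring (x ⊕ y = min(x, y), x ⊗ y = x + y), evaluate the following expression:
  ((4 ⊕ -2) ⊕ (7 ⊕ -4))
((4 ⊕ -2) ⊕ (7 ⊕ -4)) = -4

Expand innermost to outermost. Recall ⊕ takes the minimum of its arguments and ⊗ takes their sum. Working out the expression ((4 ⊕ -2) ⊕ (7 ⊕ -4)) gives -4.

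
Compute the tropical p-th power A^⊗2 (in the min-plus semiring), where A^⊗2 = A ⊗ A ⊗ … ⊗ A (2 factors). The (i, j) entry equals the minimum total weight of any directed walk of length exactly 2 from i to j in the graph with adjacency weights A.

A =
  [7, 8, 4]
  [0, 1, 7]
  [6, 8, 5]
A^⊗2 =
  [8, 9, 9]
  [1, 2, 4]
  [8, 9, 10]

Each entry (A^⊗2)_ij equals the minimum over all length-2 walks i = v_0 → v_1 → … → v_2 = j of Σ_t A[v_t][v_{t+1}]. For example, for (i, j) = (0, 2) we minimise over 3 possible intermediate vertex sequences; the minimum is 9, attained along the walk 0 → 2 → 2.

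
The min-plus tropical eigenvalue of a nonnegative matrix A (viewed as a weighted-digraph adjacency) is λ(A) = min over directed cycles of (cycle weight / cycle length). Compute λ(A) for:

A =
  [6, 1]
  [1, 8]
λ(A) = 1

Enumerate directed cycles and compute their means (weight / length). Sample:
  cycle 0 → 0: weight = 6, length = 1, mean = 6/1 ≈ 6.000
  cycle 1 → 1: weight = 8, length = 1, mean = 8/1 ≈ 8.000
  cycle 0 → 1 → 0: weight = 2, length = 2, mean = 2/2 ≈ 1.000
  cycle 1 → 0 → 1: weight = 2, length = 2, mean = 2/2 ≈ 1.000
Minimum mean = 1.000, attained e.g. along the cycle 0 → 1 → 0 with weight 2 and length 2. So λ(A) = 2/2 = 1.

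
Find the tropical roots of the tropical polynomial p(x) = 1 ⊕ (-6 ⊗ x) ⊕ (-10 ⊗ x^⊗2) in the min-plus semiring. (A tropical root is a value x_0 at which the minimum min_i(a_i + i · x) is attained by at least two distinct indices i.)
Roots: {4, 7}

Each tropical root is a break point of the lower envelope of the lines y = a_i + i · x (there are 3 lines, with slopes 0, 1, ..., 2). Only the lines that attain the minimum somewhere contribute to roots; other lines are dominated. Here the surviving (envelope) indices are i = 2, i = 1, i = 0.
Intersections between consecutive envelope lines give the roots: for adjacent envelope indices i < j the intersection is x = (a_i − a_j) / (j − i). Reading off the sorted break points: {4, 7}.
Verification: at each break x_0, at least two indices attain the minimum of min_i(a_i + i · x_0).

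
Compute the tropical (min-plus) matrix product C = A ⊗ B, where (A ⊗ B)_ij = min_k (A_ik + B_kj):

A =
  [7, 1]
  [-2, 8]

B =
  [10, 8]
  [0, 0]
A ⊗ B =
  [1, 1]
  [8, 6]

Apply the min-plus product entry-by-entry:
  C[0][0] = min over k of (A[0][0] + B[0][0] = 7 + 10 = 17, A[0][1] + B[1][0] = 1 + 0 = 1) = 1 (attained at k = 1)
  C[0][1] = min over k of (A[0][0] + B[0][1] = 7 + 8 = 15, A[0][1] + B[1][1] = 1 + 0 = 1) = 1 (attained at k = 1)
  C[1][0] = min over k of (A[1][0] + B[0][0] = -2 + 10 = 8, A[1][1] + B[1][0] = 8 + 0 = 8) = 8 (attained at k = 0)
  C[1][1] = min over k of (A[1][0] + B[0][1] = -2 + 8 = 6, A[1][1] + B[1][1] = 8 + 0 = 8) = 6 (attained at k = 0)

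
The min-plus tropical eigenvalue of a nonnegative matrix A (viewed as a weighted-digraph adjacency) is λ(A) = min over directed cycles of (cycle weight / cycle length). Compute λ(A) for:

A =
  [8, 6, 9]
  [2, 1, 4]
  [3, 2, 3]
λ(A) = 1

Enumerate directed cycles and compute their means (weight / length). Sample:
  cycle 0 → 0: weight = 8, length = 1, mean = 8/1 ≈ 8.000
  cycle 1 → 1: weight = 1, length = 1, mean = 1/1 ≈ 1.000
  cycle 2 → 2: weight = 3, length = 1, mean = 3/1 ≈ 3.000
  cycle 0 → 1 → 0: weight = 8, length = 2, mean = 8/2 ≈ 4.000
  cycle 0 → 2 → 0: weight = 12, length = 2, mean = 12/2 ≈ 6.000
  cycle 1 → 0 → 1: weight = 8, length = 2, mean = 8/2 ≈ 4.000
Minimum mean = 1.000, attained e.g. along the cycle 1 → 1 with weight 1 and length 1. So λ(A) = 1/1 = 1.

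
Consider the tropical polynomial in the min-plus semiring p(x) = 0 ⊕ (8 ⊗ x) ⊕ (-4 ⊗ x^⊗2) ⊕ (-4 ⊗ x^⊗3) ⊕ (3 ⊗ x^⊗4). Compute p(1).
p(1) = -2

A tropical monomial a ⊗ x^⊗i evaluates to a + i · x. Evaluating each term at x = 1:
  Term 0 contributes 0 + 0 · 1 = 0
  Term 1 contributes 8 + 1 · 1 = 9
  Term 2 contributes -4 + 2 · 1 = -2
  Term 3 contributes -4 + 3 · 1 = -1
  Term 4 contributes 3 + 4 · 1 = 7
p(1) = ⊕ of these = min[0, 9, -2, -1, 7] = -2.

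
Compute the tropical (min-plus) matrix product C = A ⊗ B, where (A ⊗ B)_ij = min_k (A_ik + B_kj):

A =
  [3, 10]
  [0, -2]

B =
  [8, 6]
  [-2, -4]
A ⊗ B =
  [8, 6]
  [-4, -6]

Apply the min-plus product entry-by-entry:
  C[0][0] = min over k of (A[0][0] + B[0][0] = 3 + 8 = 11, A[0][1] + B[1][0] = 10 + -2 = 8) = 8 (attained at k = 1)
  C[0][1] = min over k of (A[0][0] + B[0][1] = 3 + 6 = 9, A[0][1] + B[1][1] = 10 + -4 = 6) = 6 (attained at k = 1)
  C[1][0] = min over k of (A[1][0] + B[0][0] = 0 + 8 = 8, A[1][1] + B[1][0] = -2 + -2 = -4) = -4 (attained at k = 1)
  C[1][1] = min over k of (A[1][0] + B[0][1] = 0 + 6 = 6, A[1][1] + B[1][1] = -2 + -4 = -6) = -6 (attained at k = 1)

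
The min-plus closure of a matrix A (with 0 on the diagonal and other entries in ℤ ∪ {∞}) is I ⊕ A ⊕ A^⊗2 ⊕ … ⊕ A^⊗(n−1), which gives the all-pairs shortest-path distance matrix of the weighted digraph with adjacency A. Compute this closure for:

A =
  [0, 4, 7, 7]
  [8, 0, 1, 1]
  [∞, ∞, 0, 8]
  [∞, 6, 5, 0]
Closure =
  [0, 4, 5, 5]
  [8, 0, 1, 1]
  [22, 14, 0, 8]
  [14, 6, 5, 0]

This is the Floyd-Warshall all-pairs shortest-path computation. For each intermediate vertex k = 0, 1, …, 3, update dist[i][j] ← min(dist[i][j], dist[i][k] + dist[k][j]). The final matrix gives, for each (i, j), the minimum total weight of any directed path from i to j (possibly empty when i = j).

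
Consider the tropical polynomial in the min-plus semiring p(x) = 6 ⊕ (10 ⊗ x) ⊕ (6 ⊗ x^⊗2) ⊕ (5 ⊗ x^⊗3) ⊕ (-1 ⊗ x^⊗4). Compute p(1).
p(1) = 3

A tropical monomial a ⊗ x^⊗i evaluates to a + i · x. Evaluating each term at x = 1:
  Term 0 contributes 6 + 0 · 1 = 6
  Term 1 contributes 10 + 1 · 1 = 11
  Term 2 contributes 6 + 2 · 1 = 8
  Term 3 contributes 5 + 3 · 1 = 8
  Term 4 contributes -1 + 4 · 1 = 3
p(1) = ⊕ of these = min[6, 11, 8, 8, 3] = 3.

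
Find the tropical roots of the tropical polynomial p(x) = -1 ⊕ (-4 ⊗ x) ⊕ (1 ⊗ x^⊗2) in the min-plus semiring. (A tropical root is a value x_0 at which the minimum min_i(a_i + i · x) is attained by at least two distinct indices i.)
Roots: {-5, 3}

Each tropical root is a break point of the lower envelope of the lines y = a_i + i · x (there are 3 lines, with slopes 0, 1, ..., 2). Only the lines that attain the minimum somewhere contribute to roots; other lines are dominated. Here the surviving (envelope) indices are i = 2, i = 1, i = 0.
Intersections between consecutive envelope lines give the roots: for adjacent envelope indices i < j the intersection is x = (a_i − a_j) / (j − i). Reading off the sorted break points: {-5, 3}.
Verification: at each break x_0, at least two indices attain the minimum of min_i(a_i + i · x_0).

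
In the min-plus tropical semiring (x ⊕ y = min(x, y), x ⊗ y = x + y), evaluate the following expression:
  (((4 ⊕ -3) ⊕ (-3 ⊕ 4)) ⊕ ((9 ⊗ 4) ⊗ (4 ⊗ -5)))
(((4 ⊕ -3) ⊕ (-3 ⊕ 4)) ⊕ ((9 ⊗ 4) ⊗ (4 ⊗ -5))) = -3

Expand innermost to outermost. Recall ⊕ takes the minimum of its arguments and ⊗ takes their sum. Working out the expression (((4 ⊕ -3) ⊕ (-3 ⊕ 4)) ⊕ ((9 ⊗ 4) ⊗ (4 ⊗ -5))) gives -3.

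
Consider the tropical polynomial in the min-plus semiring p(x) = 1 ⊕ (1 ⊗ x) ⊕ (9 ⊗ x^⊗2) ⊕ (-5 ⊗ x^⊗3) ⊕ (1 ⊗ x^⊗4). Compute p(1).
p(1) = -2

A tropical monomial a ⊗ x^⊗i evaluates to a + i · x. Evaluating each term at x = 1:
  Term 0 contributes 1 + 0 · 1 = 1
  Term 1 contributes 1 + 1 · 1 = 2
  Term 2 contributes 9 + 2 · 1 = 11
  Term 3 contributes -5 + 3 · 1 = -2
  Term 4 contributes 1 + 4 · 1 = 5
p(1) = ⊕ of these = min[1, 2, 11, -2, 5] = -2.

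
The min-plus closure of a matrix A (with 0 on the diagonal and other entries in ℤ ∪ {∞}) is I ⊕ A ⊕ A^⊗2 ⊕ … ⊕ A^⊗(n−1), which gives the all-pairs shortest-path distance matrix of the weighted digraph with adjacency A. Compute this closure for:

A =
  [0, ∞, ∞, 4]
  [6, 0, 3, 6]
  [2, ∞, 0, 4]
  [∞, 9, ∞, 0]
Closure =
  [0, 13, 16, 4]
  [5, 0, 3, 6]
  [2, 13, 0, 4]
  [14, 9, 12, 0]

This is the Floyd-Warshall all-pairs shortest-path computation. For each intermediate vertex k = 0, 1, …, 3, update dist[i][j] ← min(dist[i][j], dist[i][k] + dist[k][j]). The final matrix gives, for each (i, j), the minimum total weight of any directed path from i to j (possibly empty when i = j).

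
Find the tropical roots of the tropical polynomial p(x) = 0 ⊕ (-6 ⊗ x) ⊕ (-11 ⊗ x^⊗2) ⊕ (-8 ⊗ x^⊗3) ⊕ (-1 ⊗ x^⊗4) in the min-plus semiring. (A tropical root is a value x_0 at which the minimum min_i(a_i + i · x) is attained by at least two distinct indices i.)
Roots: {-7, -3, 5, 6}

Each tropical root is a break point of the lower envelope of the lines y = a_i + i · x (there are 5 lines, with slopes 0, 1, ..., 4). Only the lines that attain the minimum somewhere contribute to roots; other lines are dominated. Here the surviving (envelope) indices are i = 4, i = 3, i = 2, i = 1, i = 0.
Intersections between consecutive envelope lines give the roots: for adjacent envelope indices i < j the intersection is x = (a_i − a_j) / (j − i). Reading off the sorted break points: {-7, -3, 5, 6}.
Verification: at each break x_0, at least two indices attain the minimum of min_i(a_i + i · x_0).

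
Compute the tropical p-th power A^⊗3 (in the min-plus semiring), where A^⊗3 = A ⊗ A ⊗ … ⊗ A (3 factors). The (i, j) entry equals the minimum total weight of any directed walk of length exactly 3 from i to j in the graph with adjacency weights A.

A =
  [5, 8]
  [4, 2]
A^⊗3 =
  [14, 12]
  [8, 6]

Each entry (A^⊗3)_ij equals the minimum over all length-3 walks i = v_0 → v_1 → … → v_3 = j of Σ_t A[v_t][v_{t+1}]. For example, for (i, j) = (0, 1) we minimise over 4 possible intermediate vertex sequences; the minimum is 12, attained along the walk 0 → 1 → 1 → 1.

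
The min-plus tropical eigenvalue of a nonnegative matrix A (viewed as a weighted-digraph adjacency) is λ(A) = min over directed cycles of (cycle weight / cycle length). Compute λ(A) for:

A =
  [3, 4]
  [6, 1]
λ(A) = 1

Enumerate directed cycles and compute their means (weight / length). Sample:
  cycle 0 → 0: weight = 3, length = 1, mean = 3/1 ≈ 3.000
  cycle 1 → 1: weight = 1, length = 1, mean = 1/1 ≈ 1.000
  cycle 0 → 1 → 0: weight = 10, length = 2, mean = 10/2 ≈ 5.000
  cycle 1 → 0 → 1: weight = 10, length = 2, mean = 10/2 ≈ 5.000
Minimum mean = 1.000, attained e.g. along the cycle 1 → 1 with weight 1 and length 1. So λ(A) = 1/1 = 1.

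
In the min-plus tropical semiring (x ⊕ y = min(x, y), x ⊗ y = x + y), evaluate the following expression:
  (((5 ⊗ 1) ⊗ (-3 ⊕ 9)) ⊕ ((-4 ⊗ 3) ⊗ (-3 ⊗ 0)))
(((5 ⊗ 1) ⊗ (-3 ⊕ 9)) ⊕ ((-4 ⊗ 3) ⊗ (-3 ⊗ 0))) = -4

Expand innermost to outermost. Recall ⊕ takes the minimum of its arguments and ⊗ takes their sum. Working out the expression (((5 ⊗ 1) ⊗ (-3 ⊕ 9)) ⊕ ((-4 ⊗ 3) ⊗ (-3 ⊗ 0))) gives -4.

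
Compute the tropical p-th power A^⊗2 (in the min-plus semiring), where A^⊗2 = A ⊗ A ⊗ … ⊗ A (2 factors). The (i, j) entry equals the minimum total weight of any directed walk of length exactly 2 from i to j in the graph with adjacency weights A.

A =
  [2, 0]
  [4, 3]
A^⊗2 =
  [4, 2]
  [6, 4]

Each entry (A^⊗2)_ij equals the minimum over all length-2 walks i = v_0 → v_1 → … → v_2 = j of Σ_t A[v_t][v_{t+1}]. For example, for (i, j) = (0, 1) we minimise over 2 possible intermediate vertex sequences; the minimum is 2, attained along the walk 0 → 0 → 1.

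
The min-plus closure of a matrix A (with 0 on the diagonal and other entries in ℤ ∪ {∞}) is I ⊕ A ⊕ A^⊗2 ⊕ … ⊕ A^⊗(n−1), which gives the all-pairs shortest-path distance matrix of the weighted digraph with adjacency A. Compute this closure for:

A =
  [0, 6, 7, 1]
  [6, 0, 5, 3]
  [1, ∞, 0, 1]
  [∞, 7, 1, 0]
Closure =
  [0, 6, 2, 1]
  [5, 0, 4, 3]
  [1, 7, 0, 1]
  [2, 7, 1, 0]

This is the Floyd-Warshall all-pairs shortest-path computation. For each intermediate vertex k = 0, 1, …, 3, update dist[i][j] ← min(dist[i][j], dist[i][k] + dist[k][j]). The final matrix gives, for each (i, j), the minimum total weight of any directed path from i to j (possibly empty when i = j).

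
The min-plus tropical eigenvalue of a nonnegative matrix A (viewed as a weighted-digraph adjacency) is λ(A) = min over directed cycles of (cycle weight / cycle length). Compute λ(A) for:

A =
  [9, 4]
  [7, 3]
λ(A) = 3

Enumerate directed cycles and compute their means (weight / length). Sample:
  cycle 0 → 0: weight = 9, length = 1, mean = 9/1 ≈ 9.000
  cycle 1 → 1: weight = 3, length = 1, mean = 3/1 ≈ 3.000
  cycle 0 → 1 → 0: weight = 11, length = 2, mean = 11/2 ≈ 5.500
  cycle 1 → 0 → 1: weight = 11, length = 2, mean = 11/2 ≈ 5.500
Minimum mean = 3.000, attained e.g. along the cycle 1 → 1 with weight 3 and length 1. So λ(A) = 3/1 = 3.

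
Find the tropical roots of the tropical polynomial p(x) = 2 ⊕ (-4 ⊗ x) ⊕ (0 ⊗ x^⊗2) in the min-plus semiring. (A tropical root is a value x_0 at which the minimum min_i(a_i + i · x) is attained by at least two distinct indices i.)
Roots: {-4, 6}

Each tropical root is a break point of the lower envelope of the lines y = a_i + i · x (there are 3 lines, with slopes 0, 1, ..., 2). Only the lines that attain the minimum somewhere contribute to roots; other lines are dominated. Here the surviving (envelope) indices are i = 2, i = 1, i = 0.
Intersections between consecutive envelope lines give the roots: for adjacent envelope indices i < j the intersection is x = (a_i − a_j) / (j − i). Reading off the sorted break points: {-4, 6}.
Verification: at each break x_0, at least two indices attain the minimum of min_i(a_i + i · x_0).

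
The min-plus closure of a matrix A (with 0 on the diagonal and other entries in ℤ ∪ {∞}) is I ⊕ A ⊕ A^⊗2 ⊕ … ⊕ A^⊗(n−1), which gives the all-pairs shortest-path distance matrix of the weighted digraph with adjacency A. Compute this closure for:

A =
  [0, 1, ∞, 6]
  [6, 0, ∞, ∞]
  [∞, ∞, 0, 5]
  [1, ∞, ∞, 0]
Closure =
  [0, 1, ∞, 6]
  [6, 0, ∞, 12]
  [6, 7, 0, 5]
  [1, 2, ∞, 0]

This is the Floyd-Warshall all-pairs shortest-path computation. For each intermediate vertex k = 0, 1, …, 3, update dist[i][j] ← min(dist[i][j], dist[i][k] + dist[k][j]). The final matrix gives, for each (i, j), the minimum total weight of any directed path from i to j (possibly empty when i = j).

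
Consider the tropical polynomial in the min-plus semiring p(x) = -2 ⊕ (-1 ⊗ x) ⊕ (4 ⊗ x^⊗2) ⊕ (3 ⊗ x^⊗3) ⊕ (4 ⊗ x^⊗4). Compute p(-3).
p(-3) = -8

A tropical monomial a ⊗ x^⊗i evaluates to a + i · x. Evaluating each term at x = -3:
  Term 0 contributes -2 + 0 · -3 = -2
  Term 1 contributes -1 + 1 · -3 = -4
  Term 2 contributes 4 + 2 · -3 = -2
  Term 3 contributes 3 + 3 · -3 = -6
  Term 4 contributes 4 + 4 · -3 = -8
p(-3) = ⊕ of these = min[-2, -4, -2, -6, -8] = -8.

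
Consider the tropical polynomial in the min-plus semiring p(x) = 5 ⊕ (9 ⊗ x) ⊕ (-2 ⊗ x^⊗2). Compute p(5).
p(5) = 5

A tropical monomial a ⊗ x^⊗i evaluates to a + i · x. Evaluating each term at x = 5:
  Term 0 contributes 5 + 0 · 5 = 5
  Term 1 contributes 9 + 1 · 5 = 14
  Term 2 contributes -2 + 2 · 5 = 8
p(5) = ⊕ of these = min[5, 14, 8] = 5.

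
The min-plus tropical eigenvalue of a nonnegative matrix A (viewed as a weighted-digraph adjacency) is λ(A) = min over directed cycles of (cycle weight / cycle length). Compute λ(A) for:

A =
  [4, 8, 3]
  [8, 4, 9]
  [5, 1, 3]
λ(A) = 3

Enumerate directed cycles and compute their means (weight / length). Sample:
  cycle 0 → 0: weight = 4, length = 1, mean = 4/1 ≈ 4.000
  cycle 1 → 1: weight = 4, length = 1, mean = 4/1 ≈ 4.000
  cycle 2 → 2: weight = 3, length = 1, mean = 3/1 ≈ 3.000
  cycle 0 → 1 → 0: weight = 16, length = 2, mean = 16/2 ≈ 8.000
  cycle 0 → 2 → 0: weight = 8, length = 2, mean = 8/2 ≈ 4.000
  cycle 1 → 0 → 1: weight = 16, length = 2, mean = 16/2 ≈ 8.000
Minimum mean = 3.000, attained e.g. along the cycle 2 → 2 with weight 3 and length 1. So λ(A) = 3/1 = 3.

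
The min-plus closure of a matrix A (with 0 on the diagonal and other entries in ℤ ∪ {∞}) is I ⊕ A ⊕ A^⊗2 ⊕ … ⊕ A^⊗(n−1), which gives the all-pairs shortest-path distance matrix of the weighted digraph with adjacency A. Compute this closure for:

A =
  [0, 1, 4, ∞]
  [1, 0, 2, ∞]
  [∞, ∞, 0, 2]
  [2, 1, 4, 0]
Closure =
  [0, 1, 3, 5]
  [1, 0, 2, 4]
  [4, 3, 0, 2]
  [2, 1, 3, 0]

This is the Floyd-Warshall all-pairs shortest-path computation. For each intermediate vertex k = 0, 1, …, 3, update dist[i][j] ← min(dist[i][j], dist[i][k] + dist[k][j]). The final matrix gives, for each (i, j), the minimum total weight of any directed path from i to j (possibly empty when i = j).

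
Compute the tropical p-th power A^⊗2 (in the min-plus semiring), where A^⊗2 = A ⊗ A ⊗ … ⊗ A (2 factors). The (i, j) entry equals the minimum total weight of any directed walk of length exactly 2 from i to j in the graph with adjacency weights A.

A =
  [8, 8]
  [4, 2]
A^⊗2 =
  [12, 10]
  [6, 4]

Each entry (A^⊗2)_ij equals the minimum over all length-2 walks i = v_0 → v_1 → … → v_2 = j of Σ_t A[v_t][v_{t+1}]. For example, for (i, j) = (0, 1) we minimise over 2 possible intermediate vertex sequences; the minimum is 10, attained along the walk 0 → 1 → 1.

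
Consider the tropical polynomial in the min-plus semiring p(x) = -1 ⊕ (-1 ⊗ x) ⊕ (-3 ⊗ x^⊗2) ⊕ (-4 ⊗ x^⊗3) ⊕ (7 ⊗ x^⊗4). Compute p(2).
p(2) = -1

A tropical monomial a ⊗ x^⊗i evaluates to a + i · x. Evaluating each term at x = 2:
  Term 0 contributes -1 + 0 · 2 = -1
  Term 1 contributes -1 + 1 · 2 = 1
  Term 2 contributes -3 + 2 · 2 = 1
  Term 3 contributes -4 + 3 · 2 = 2
  Term 4 contributes 7 + 4 · 2 = 15
p(2) = ⊕ of these = min[-1, 1, 1, 2, 15] = -1.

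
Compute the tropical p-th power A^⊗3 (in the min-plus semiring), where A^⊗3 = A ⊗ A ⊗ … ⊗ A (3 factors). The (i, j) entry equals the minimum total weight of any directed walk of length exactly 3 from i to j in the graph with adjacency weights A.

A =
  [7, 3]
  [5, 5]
A^⊗3 =
  [13, 11]
  [13, 13]

Each entry (A^⊗3)_ij equals the minimum over all length-3 walks i = v_0 → v_1 → … → v_3 = j of Σ_t A[v_t][v_{t+1}]. For example, for (i, j) = (0, 1) we minimise over 4 possible intermediate vertex sequences; the minimum is 11, attained along the walk 0 → 1 → 0 → 1.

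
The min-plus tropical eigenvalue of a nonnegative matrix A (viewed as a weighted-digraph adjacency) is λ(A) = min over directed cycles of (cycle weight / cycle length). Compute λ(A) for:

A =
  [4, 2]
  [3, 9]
λ(A) = 5/2

Enumerate directed cycles and compute their means (weight / length). Sample:
  cycle 0 → 0: weight = 4, length = 1, mean = 4/1 ≈ 4.000
  cycle 1 → 1: weight = 9, length = 1, mean = 9/1 ≈ 9.000
  cycle 0 → 1 → 0: weight = 5, length = 2, mean = 5/2 ≈ 2.500
  cycle 1 → 0 → 1: weight = 5, length = 2, mean = 5/2 ≈ 2.500
Minimum mean = 2.500, attained e.g. along the cycle 0 → 1 → 0 with weight 5 and length 2. So λ(A) = 5/2 = 5/2.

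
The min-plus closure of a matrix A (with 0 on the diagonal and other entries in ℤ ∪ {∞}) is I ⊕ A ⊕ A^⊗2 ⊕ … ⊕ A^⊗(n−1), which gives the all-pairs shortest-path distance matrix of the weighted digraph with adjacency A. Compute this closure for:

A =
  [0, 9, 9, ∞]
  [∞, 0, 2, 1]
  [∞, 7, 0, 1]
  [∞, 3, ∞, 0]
Closure =
  [0, 9, 9, 10]
  [∞, 0, 2, 1]
  [∞, 4, 0, 1]
  [∞, 3, 5, 0]

This is the Floyd-Warshall all-pairs shortest-path computation. For each intermediate vertex k = 0, 1, …, 3, update dist[i][j] ← min(dist[i][j], dist[i][k] + dist[k][j]). The final matrix gives, for each (i, j), the minimum total weight of any directed path from i to j (possibly empty when i = j).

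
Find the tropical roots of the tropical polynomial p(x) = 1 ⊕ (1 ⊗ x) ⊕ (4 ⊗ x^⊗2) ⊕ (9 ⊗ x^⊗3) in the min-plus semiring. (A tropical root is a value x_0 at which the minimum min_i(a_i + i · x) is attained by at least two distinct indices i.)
Roots: {-5, -3, 0}

Each tropical root is a break point of the lower envelope of the lines y = a_i + i · x (there are 4 lines, with slopes 0, 1, ..., 3). Only the lines that attain the minimum somewhere contribute to roots; other lines are dominated. Here the surviving (envelope) indices are i = 3, i = 2, i = 1, i = 0.
Intersections between consecutive envelope lines give the roots: for adjacent envelope indices i < j the intersection is x = (a_i − a_j) / (j − i). Reading off the sorted break points: {-5, -3, 0}.
Verification: at each break x_0, at least two indices attain the minimum of min_i(a_i + i · x_0).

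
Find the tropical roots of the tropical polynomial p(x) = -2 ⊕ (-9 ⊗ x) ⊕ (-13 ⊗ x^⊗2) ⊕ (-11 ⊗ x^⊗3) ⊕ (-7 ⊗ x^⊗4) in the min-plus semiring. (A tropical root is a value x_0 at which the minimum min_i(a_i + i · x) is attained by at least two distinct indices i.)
Roots: {-4, -2, 4, 7}

Each tropical root is a break point of the lower envelope of the lines y = a_i + i · x (there are 5 lines, with slopes 0, 1, ..., 4). Only the lines that attain the minimum somewhere contribute to roots; other lines are dominated. Here the surviving (envelope) indices are i = 4, i = 3, i = 2, i = 1, i = 0.
Intersections between consecutive envelope lines give the roots: for adjacent envelope indices i < j the intersection is x = (a_i − a_j) / (j − i). Reading off the sorted break points: {-4, -2, 4, 7}.
Verification: at each break x_0, at least two indices attain the minimum of min_i(a_i + i · x_0).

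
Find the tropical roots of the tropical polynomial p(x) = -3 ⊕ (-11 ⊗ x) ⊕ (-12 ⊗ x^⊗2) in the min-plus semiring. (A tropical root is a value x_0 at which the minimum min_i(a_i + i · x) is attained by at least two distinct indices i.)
Roots: {1, 8}

Each tropical root is a break point of the lower envelope of the lines y = a_i + i · x (there are 3 lines, with slopes 0, 1, ..., 2). Only the lines that attain the minimum somewhere contribute to roots; other lines are dominated. Here the surviving (envelope) indices are i = 2, i = 1, i = 0.
Intersections between consecutive envelope lines give the roots: for adjacent envelope indices i < j the intersection is x = (a_i − a_j) / (j − i). Reading off the sorted break points: {1, 8}.
Verification: at each break x_0, at least two indices attain the minimum of min_i(a_i + i · x_0).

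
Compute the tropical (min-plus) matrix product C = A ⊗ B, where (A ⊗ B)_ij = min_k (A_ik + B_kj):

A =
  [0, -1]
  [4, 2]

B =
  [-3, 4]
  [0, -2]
A ⊗ B =
  [-3, -3]
  [1, 0]

Apply the min-plus product entry-by-entry:
  C[0][0] = min over k of (A[0][0] + B[0][0] = 0 + -3 = -3, A[0][1] + B[1][0] = -1 + 0 = -1) = -3 (attained at k = 0)
  C[0][1] = min over k of (A[0][0] + B[0][1] = 0 + 4 = 4, A[0][1] + B[1][1] = -1 + -2 = -3) = -3 (attained at k = 1)
  C[1][0] = min over k of (A[1][0] + B[0][0] = 4 + -3 = 1, A[1][1] + B[1][0] = 2 + 0 = 2) = 1 (attained at k = 0)
  C[1][1] = min over k of (A[1][0] + B[0][1] = 4 + 4 = 8, A[1][1] + B[1][1] = 2 + -2 = 0) = 0 (attained at k = 1)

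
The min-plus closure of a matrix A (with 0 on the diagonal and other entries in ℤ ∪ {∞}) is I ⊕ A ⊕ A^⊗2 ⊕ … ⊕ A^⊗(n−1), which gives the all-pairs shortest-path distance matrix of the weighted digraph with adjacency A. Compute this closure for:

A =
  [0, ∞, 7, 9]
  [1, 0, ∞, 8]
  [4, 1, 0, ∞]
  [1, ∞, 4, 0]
Closure =
  [0, 8, 7, 9]
  [1, 0, 8, 8]
  [2, 1, 0, 9]
  [1, 5, 4, 0]

This is the Floyd-Warshall all-pairs shortest-path computation. For each intermediate vertex k = 0, 1, …, 3, update dist[i][j] ← min(dist[i][j], dist[i][k] + dist[k][j]). The final matrix gives, for each (i, j), the minimum total weight of any directed path from i to j (possibly empty when i = j).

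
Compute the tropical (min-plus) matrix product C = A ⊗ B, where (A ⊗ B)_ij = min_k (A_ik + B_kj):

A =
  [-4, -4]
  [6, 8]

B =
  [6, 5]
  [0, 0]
A ⊗ B =
  [-4, -4]
  [8, 8]

Apply the min-plus product entry-by-entry:
  C[0][0] = min over k of (A[0][0] + B[0][0] = -4 + 6 = 2, A[0][1] + B[1][0] = -4 + 0 = -4) = -4 (attained at k = 1)
  C[0][1] = min over k of (A[0][0] + B[0][1] = -4 + 5 = 1, A[0][1] + B[1][1] = -4 + 0 = -4) = -4 (attained at k = 1)
  C[1][0] = min over k of (A[1][0] + B[0][0] = 6 + 6 = 12, A[1][1] + B[1][0] = 8 + 0 = 8) = 8 (attained at k = 1)
  C[1][1] = min over k of (A[1][0] + B[0][1] = 6 + 5 = 11, A[1][1] + B[1][1] = 8 + 0 = 8) = 8 (attained at k = 1)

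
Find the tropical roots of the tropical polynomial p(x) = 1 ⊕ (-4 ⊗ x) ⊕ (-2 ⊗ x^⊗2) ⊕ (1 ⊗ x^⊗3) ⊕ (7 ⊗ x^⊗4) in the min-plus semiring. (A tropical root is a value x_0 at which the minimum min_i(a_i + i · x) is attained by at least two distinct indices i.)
Roots: {-6, -3, -2, 5}

Each tropical root is a break point of the lower envelope of the lines y = a_i + i · x (there are 5 lines, with slopes 0, 1, ..., 4). Only the lines that attain the minimum somewhere contribute to roots; other lines are dominated. Here the surviving (envelope) indices are i = 4, i = 3, i = 2, i = 1, i = 0.
Intersections between consecutive envelope lines give the roots: for adjacent envelope indices i < j the intersection is x = (a_i − a_j) / (j − i). Reading off the sorted break points: {-6, -3, -2, 5}.
Verification: at each break x_0, at least two indices attain the minimum of min_i(a_i + i · x_0).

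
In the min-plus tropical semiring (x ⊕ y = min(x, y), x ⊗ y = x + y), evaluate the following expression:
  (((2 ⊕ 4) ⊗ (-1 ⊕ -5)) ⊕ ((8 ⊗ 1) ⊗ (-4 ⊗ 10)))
(((2 ⊕ 4) ⊗ (-1 ⊕ -5)) ⊕ ((8 ⊗ 1) ⊗ (-4 ⊗ 10))) = -3

Expand innermost to outermost. Recall ⊕ takes the minimum of its arguments and ⊗ takes their sum. Working out the expression (((2 ⊕ 4) ⊗ (-1 ⊕ -5)) ⊕ ((8 ⊗ 1) ⊗ (-4 ⊗ 10))) gives -3.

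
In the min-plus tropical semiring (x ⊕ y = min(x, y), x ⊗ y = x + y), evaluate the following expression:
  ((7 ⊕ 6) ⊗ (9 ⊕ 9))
((7 ⊕ 6) ⊗ (9 ⊕ 9)) = 15

Expand innermost to outermost. Recall ⊕ takes the minimum of its arguments and ⊗ takes their sum. Working out the expression ((7 ⊕ 6) ⊗ (9 ⊕ 9)) gives 15.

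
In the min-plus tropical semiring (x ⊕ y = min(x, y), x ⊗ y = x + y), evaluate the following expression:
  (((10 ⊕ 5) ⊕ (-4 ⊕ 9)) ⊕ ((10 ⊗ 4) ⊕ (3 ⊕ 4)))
(((10 ⊕ 5) ⊕ (-4 ⊕ 9)) ⊕ ((10 ⊗ 4) ⊕ (3 ⊕ 4))) = -4

Expand innermost to outermost. Recall ⊕ takes the minimum of its arguments and ⊗ takes their sum. Working out the expression (((10 ⊕ 5) ⊕ (-4 ⊕ 9)) ⊕ ((10 ⊗ 4) ⊕ (3 ⊕ 4))) gives -4.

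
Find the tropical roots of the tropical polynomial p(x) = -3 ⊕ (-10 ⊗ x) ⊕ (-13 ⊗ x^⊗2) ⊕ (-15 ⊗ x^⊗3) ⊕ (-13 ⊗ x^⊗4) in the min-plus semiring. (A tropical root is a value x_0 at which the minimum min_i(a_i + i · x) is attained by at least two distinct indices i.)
Roots: {-2, 2, 3, 7}

Each tropical root is a break point of the lower envelope of the lines y = a_i + i · x (there are 5 lines, with slopes 0, 1, ..., 4). Only the lines that attain the minimum somewhere contribute to roots; other lines are dominated. Here the surviving (envelope) indices are i = 4, i = 3, i = 2, i = 1, i = 0.
Intersections between consecutive envelope lines give the roots: for adjacent envelope indices i < j the intersection is x = (a_i − a_j) / (j − i). Reading off the sorted break points: {-2, 2, 3, 7}.
Verification: at each break x_0, at least two indices attain the minimum of min_i(a_i + i · x_0).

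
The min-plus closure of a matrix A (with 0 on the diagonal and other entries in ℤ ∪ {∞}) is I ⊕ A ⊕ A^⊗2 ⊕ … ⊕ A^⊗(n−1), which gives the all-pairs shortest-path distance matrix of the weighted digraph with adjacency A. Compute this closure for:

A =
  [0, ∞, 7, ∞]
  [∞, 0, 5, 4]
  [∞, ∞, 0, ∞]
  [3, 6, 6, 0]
Closure =
  [0, ∞, 7, ∞]
  [7, 0, 5, 4]
  [∞, ∞, 0, ∞]
  [3, 6, 6, 0]

This is the Floyd-Warshall all-pairs shortest-path computation. For each intermediate vertex k = 0, 1, …, 3, update dist[i][j] ← min(dist[i][j], dist[i][k] + dist[k][j]). The final matrix gives, for each (i, j), the minimum total weight of any directed path from i to j (possibly empty when i = j).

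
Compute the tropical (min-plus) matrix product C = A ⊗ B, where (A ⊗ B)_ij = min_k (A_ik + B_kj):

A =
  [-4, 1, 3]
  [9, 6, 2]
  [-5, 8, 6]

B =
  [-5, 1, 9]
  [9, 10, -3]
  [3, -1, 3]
A ⊗ B =
  [-9, -3, -2]
  [4, 1, 3]
  [-10, -4, 4]

Apply the min-plus product entry-by-entry:
  C[0][0] = min over k of (A[0][0] + B[0][0] = -4 + -5 = -9, A[0][1] + B[1][0] = 1 + 9 = 10, A[0][2] + B[2][0] = 3 + 3 = 6) = -9 (attained at k = 0)
  C[0][1] = min over k of (A[0][0] + B[0][1] = -4 + 1 = -3, A[0][1] + B[1][1] = 1 + 10 = 11, A[0][2] + B[2][1] = 3 + -1 = 2) = -3 (attained at k = 0)
  C[0][2] = min over k of (A[0][0] + B[0][2] = -4 + 9 = 5, A[0][1] + B[1][2] = 1 + -3 = -2, A[0][2] + B[2][2] = 3 + 3 = 6) = -2 (attained at k = 1)
  C[1][0] = min over k of (A[1][0] + B[0][0] = 9 + -5 = 4, A[1][1] + B[1][0] = 6 + 9 = 15, A[1][2] + B[2][0] = 2 + 3 = 5) = 4 (attained at k = 0)
  C[1][1] = min over k of (A[1][0] + B[0][1] = 9 + 1 = 10, A[1][1] + B[1][1] = 6 + 10 = 16, A[1][2] + B[2][1] = 2 + -1 = 1) = 1 (attained at k = 2)
  C[1][2] = min over k of (A[1][0] + B[0][2] = 9 + 9 = 18, A[1][1] + B[1][2] = 6 + -3 = 3, A[1][2] + B[2][2] = 2 + 3 = 5) = 3 (attained at k = 1)
  C[2][0] = min over k of (A[2][0] + B[0][0] = -5 + -5 = -10, A[2][1] + B[1][0] = 8 + 9 = 17, A[2][2] + B[2][0] = 6 + 3 = 9) = -10 (attained at k = 0)
  C[2][1] = min over k of (A[2][0] + B[0][1] = -5 + 1 = -4, A[2][1] + B[1][1] = 8 + 10 = 18, A[2][2] + B[2][1] = 6 + -1 = 5) = -4 (attained at k = 0)
  C[2][2] = min over k of (A[2][0] + B[0][2] = -5 + 9 = 4, A[2][1] + B[1][2] = 8 + -3 = 5, A[2][2] + B[2][2] = 6 + 3 = 9) = 4 (attained at k = 0)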